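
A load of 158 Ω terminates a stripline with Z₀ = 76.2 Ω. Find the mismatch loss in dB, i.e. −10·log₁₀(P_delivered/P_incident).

mismatch loss ≈ 0.565 dB

Γ = (158 − 76.2)/(158 + 76.2) = 0.349
|Γ|² = 0.122, so P_del/P_inc = 1 − |Γ|² = 0.878
ML = −10·log₁₀(1 − |Γ|²)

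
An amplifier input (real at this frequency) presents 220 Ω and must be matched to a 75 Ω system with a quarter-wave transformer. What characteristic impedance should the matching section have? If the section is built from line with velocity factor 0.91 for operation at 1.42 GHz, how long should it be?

Z_qwt ≈ 128 Ω; length ≈ 4.81 cm

Z_qwt = √(Z_0·R_L) = √(75 × 220) = √16500
λ = 0.91·c/f = 0.192 m, so l = λ/4 = 0.0481 m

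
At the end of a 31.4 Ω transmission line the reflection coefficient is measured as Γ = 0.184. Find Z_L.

Z_L ≈ 45.6 Ω

Z_L = Z_0·(1 + Γ)/(1 − Γ) = 31.4·(1.18)/(0.816)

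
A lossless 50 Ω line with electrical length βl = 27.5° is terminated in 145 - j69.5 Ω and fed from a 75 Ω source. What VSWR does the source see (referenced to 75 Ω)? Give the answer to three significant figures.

VSWR ≈ 3.51

tan(βl) = 0.521
Z_in = Z_0·(Z_L + jZ_0·tanβl)/(Z_0 + jZ_L·tanβl) = 35.1 − j56 Ω
Γ_s = (Z_in − Z_s)/(Z_in + Z_s) = (-39.9 − j56)/(110 − j56), |Γ_s| = 0.556
VSWR = (1 + |Γ_s|)/(1 − |Γ_s|)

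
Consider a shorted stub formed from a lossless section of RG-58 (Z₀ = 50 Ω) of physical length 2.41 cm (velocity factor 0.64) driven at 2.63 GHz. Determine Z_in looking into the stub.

λ = v/f = 0.64·c / 2.63 GHz = 0.073 m
βl = 2π·l/λ = 2π × 0.33 = 119°
tan(βl) = -1.82
For a shorted stub, Z_in = jZ_0·tan(βl)

Z_in ≈ −j90.8 Ω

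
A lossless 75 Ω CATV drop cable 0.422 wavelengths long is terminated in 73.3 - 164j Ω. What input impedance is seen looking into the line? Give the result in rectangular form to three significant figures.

βl = 2π × 0.422 = 152°
tan(βl) = tan(152°) = -0.534
Z_in = Z_0·(Z_L + jZ_0·tanβl)/(Z_0 + jZ_L·tanβl)
     = 75·(73.3 − j204)/(-12.5 − j39.1)

Z_in ≈ 314 + j241 Ω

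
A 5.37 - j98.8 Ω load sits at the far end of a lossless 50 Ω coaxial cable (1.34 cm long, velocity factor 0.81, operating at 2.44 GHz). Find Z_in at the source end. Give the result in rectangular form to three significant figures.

Z_in ≈ 1.17 − j13.2 Ω

λ = v/f = 0.81·c / 2.44 GHz = 0.0996 m
βl = 2π·l/λ = 2π × 0.135 = 48.4°
tan(βl) = tan(48.4°) = 1.13
Z_in = Z_0·(Z_L + jZ_0·tanβl)/(Z_0 + jZ_L·tanβl)
     = 50·(5.37 − j42.4)/(161 + j6.06)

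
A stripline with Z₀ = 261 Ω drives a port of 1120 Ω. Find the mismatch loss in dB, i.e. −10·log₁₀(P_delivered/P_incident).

mismatch loss ≈ 2.12 dB

Γ = (1120 − 261)/(1120 + 261) = 0.622
|Γ|² = 0.387, so P_del/P_inc = 1 − |Γ|² = 0.613
ML = −10·log₁₀(1 − |Γ|²)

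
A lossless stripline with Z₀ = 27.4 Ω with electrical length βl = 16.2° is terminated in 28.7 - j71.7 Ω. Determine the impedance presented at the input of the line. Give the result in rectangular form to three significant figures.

Z_in ≈ 9.75 − j37.9 Ω

tan(βl) = tan(16.2°) = 0.291
Z_in = Z_0·(Z_L + jZ_0·tanβl)/(Z_0 + jZ_L·tanβl)
     = 27.4·(28.7 − j63.7)/(48.2 + j8.34)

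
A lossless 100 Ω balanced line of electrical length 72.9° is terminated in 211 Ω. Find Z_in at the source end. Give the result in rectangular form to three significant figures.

tan(βl) = tan(72.9°) = 3.25
Z_in = Z_0·(Z_L + jZ_0·tanβl)/(Z_0 + jZ_L·tanβl)
     = 100·(211 + j325)/(100 + j686)

Z_in ≈ 50.8 − j23.4 Ω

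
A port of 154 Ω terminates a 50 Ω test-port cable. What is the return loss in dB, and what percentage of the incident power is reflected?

RL ≈ 5.85 dB; 26% of incident power reflected

Γ = (154 − 50)/(154 + 50) = 0.51
RL = −20·log₁₀(0.51) = 5.85 dB
P_refl/P_inc = |Γ|² = 0.26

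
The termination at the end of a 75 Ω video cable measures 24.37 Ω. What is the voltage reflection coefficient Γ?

Γ = (Z_L − Z_0)/(Z_L + Z_0) = (24.37 − 75)/(24.37 + 75) = -50.63/99.37

Γ = -0.51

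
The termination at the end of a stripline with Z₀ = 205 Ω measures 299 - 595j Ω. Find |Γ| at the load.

Γ = (Z_L − Z_0)/(Z_L + Z_0) = (94 − j595)/(504 − j595)
|Γ| = 602/780

|Γ| ≈ 0.773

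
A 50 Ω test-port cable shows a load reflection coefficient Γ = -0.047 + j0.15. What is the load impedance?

Z_L ≈ 43.6 + j13.4 Ω

Z_L = Z_0·(1 + Γ)/(1 − Γ) = 50·(0.953 + j0.15)/(1.05 − j0.15)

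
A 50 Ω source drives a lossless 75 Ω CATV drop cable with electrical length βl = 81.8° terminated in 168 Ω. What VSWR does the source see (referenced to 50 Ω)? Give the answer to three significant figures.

tan(βl) = 6.94
Z_in = Z_0·(Z_L + jZ_0·tanβl)/(Z_0 + jZ_L·tanβl) = 34 − j8.62 Ω
Γ_s = (Z_in − Z_s)/(Z_in + Z_s) = (-16 − j8.62)/(84 − j8.62), |Γ_s| = 0.215
VSWR = (1 + |Γ_s|)/(1 − |Γ_s|)

VSWR ≈ 1.55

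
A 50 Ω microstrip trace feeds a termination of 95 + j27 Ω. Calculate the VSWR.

Γ = (Z_L − Z_0)/(Z_L + Z_0) = (45 + j27)/(145 + j27)
|Γ| = 52.5/147 = 0.356
VSWR = (1 + |Γ|)/(1 − |Γ|) = 1.36/0.644

VSWR ≈ 2.1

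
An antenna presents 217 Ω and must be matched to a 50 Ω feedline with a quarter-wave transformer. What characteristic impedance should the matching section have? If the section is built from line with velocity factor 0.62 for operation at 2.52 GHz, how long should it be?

Z_qwt = √(Z_0·R_L) = √(50 × 217) = √10850
λ = 0.62·c/f = 0.0738 m, so l = λ/4 = 0.0185 m

Z_qwt ≈ 104 Ω; length ≈ 1.85 cm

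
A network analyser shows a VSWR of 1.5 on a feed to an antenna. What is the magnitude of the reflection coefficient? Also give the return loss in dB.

|Γ| ≈ 0.2; return loss ≈ 14 dB

|Γ| = (S − 1)/(S + 1) = (1.5 − 1)/(1.5 + 1) = 0.5/2.5
RL = −20·log₁₀|Γ| = −20·log₁₀(0.2)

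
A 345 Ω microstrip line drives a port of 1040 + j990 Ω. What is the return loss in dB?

Γ = (695 + j990)/(1385 + j990), |Γ| = 0.711
RL = −20·log₁₀|Γ| = −20·log₁₀(0.711)

RL ≈ 2.97 dB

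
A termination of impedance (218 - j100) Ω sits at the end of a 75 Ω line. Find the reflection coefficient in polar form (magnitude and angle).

Γ = (Z_L − Z_0)/(Z_L + Z_0) = (143 − j100)/(293 − j100)
|Γ| = 174/310 = 0.564

Γ ≈ 0.564 ∠ -16.1°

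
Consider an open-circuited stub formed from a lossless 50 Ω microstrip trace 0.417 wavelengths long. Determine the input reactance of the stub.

βl = 2π × 0.417 = 150°
tan(βl) = -0.575
For an open-circuited stub, Z_in = −jZ_0·cot(βl) = −jZ_0/tan(βl)

X_in ≈ 87 Ω (inductive)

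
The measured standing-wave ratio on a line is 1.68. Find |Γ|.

|Γ| = (S − 1)/(S + 1) = (1.68 − 1)/(1.68 + 1) = 0.68/2.68

|Γ| ≈ 0.254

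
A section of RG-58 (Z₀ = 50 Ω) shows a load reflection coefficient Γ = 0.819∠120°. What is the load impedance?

Z_L = Z_0·(1 + Γ)/(1 − Γ) = 50·(0.591 + j0.709)/(1.41 − j0.709)

Z_L ≈ 6.61 + j28.5 Ω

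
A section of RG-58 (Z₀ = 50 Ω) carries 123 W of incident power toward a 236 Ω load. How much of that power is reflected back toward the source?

Γ = (236 − 50)/(236 + 50) = 0.65
|Γ|² = 0.423
P_refl = |Γ|²·P_inc = 52 W, P_del = (1 − |Γ|²)·P_inc = 71 W

P_reflected ≈ 52 W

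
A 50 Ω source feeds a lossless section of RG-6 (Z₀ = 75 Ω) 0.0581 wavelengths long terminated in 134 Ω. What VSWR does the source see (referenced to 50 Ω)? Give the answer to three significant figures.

VSWR ≈ 2.53

βl = 2π × 0.0581 = 20.9°
tan(βl) = 0.382
Z_in = Z_0·(Z_L + jZ_0·tanβl)/(Z_0 + jZ_L·tanβl) = 105 − j42.9 Ω
Γ_s = (Z_in − Z_s)/(Z_in + Z_s) = (54.7 − j42.9)/(155 − j42.9), |Γ_s| = 0.433
VSWR = (1 + |Γ_s|)/(1 − |Γ_s|)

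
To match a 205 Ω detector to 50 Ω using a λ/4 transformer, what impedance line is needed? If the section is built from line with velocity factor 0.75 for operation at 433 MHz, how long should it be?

Z_qwt ≈ 101 Ω; length ≈ 13 cm

Z_qwt = √(Z_0·R_L) = √(50 × 205) = √10250
λ = 0.75·c/f = 0.52 m, so l = λ/4 = 0.13 m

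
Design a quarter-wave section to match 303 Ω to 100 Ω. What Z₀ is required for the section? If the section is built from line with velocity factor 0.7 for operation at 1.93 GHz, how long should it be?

Z_qwt ≈ 174 Ω; length ≈ 2.72 cm

Z_qwt = √(Z_0·R_L) = √(100 × 303) = √30300
λ = 0.7·c/f = 0.109 m, so l = λ/4 = 0.0272 m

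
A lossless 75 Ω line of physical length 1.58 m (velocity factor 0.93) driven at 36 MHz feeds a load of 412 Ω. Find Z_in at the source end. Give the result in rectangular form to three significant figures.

λ = v/f = 0.93·c / 36 MHz = 7.75 m
βl = 2π·l/λ = 2π × 0.204 = 73.4°
tan(βl) = tan(73.4°) = 3.35
Z_in = Z_0·(Z_L + jZ_0·tanβl)/(Z_0 + jZ_L·tanβl)
     = 75·(412 + j251)/(75 + j1380)

Z_in ≈ 14.8 − j21.6 Ω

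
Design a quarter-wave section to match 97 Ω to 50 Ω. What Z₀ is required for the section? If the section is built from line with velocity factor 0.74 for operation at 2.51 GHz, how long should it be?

Z_qwt ≈ 69.6 Ω; length ≈ 2.21 cm

Z_qwt = √(Z_0·R_L) = √(50 × 97) = √4850
λ = 0.74·c/f = 0.0884 m, so l = λ/4 = 0.0221 m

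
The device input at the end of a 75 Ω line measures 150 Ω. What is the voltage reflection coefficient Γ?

Γ = 0.333

Γ = (Z_L − Z_0)/(Z_L + Z_0) = (150 − 75)/(150 + 75) = 75/225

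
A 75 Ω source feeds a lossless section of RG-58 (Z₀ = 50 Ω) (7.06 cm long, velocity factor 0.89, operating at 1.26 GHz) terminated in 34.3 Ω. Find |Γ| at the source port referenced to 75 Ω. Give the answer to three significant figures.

λ = v/f = 0.89·c / 1.26 GHz = 0.212 m
βl = 2π·l/λ = 2π × 0.333 = 120°
tan(βl) = -1.74
Z_in = Z_0·(Z_L + jZ_0·tanβl)/(Z_0 + jZ_L·tanβl) = 56.9 − j19 Ω
Γ_s = (Z_in − Z_s)/(Z_in + Z_s) = (-18.1 − j19)/(132 − j19), |Γ_s| = 0.197

|Γ| ≈ 0.197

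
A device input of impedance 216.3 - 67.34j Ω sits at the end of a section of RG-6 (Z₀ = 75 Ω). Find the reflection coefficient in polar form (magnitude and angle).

Γ = (Z_L − Z_0)/(Z_L + Z_0) = (141.3 − j67.34)/(291.3 − j67.34)
|Γ| = 157/299 = 0.524

Γ ≈ 0.524 ∠ -12.5°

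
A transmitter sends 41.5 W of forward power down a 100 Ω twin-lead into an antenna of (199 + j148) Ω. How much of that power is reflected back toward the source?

|Γ| = |(99 + j148)/(299 + j148)| = 0.534
|Γ|² = 0.285
P_refl = |Γ|²·P_inc = 11.8 W, P_del = (1 − |Γ|²)·P_inc = 29.7 W

P_reflected ≈ 11.8 W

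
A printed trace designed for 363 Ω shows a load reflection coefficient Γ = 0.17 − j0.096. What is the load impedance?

Z_L = Z_0·(1 + Γ)/(1 − Γ) = 363·(1.17 − j0.096)/(0.83 + j0.096)

Z_L ≈ 500 − j99.8 Ω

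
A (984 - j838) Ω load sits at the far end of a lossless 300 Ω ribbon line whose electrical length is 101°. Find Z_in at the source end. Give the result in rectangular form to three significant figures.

Z_in ≈ 58.3 + j105 Ω

tan(βl) = tan(101°) = -5.14
Z_in = Z_0·(Z_L + jZ_0·tanβl)/(Z_0 + jZ_L·tanβl)
     = 300·(984 − j2380)/(-4010 − j5060)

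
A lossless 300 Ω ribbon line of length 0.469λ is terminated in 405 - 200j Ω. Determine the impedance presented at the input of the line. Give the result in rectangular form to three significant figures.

βl = 2π × 0.469 = 169°
tan(βl) = tan(169°) = -0.197
Z_in = Z_0·(Z_L + jZ_0·tanβl)/(Z_0 + jZ_L·tanβl)
     = 300·(405 − j259)/(261 − j79.9)

Z_in ≈ 510 − j142 Ω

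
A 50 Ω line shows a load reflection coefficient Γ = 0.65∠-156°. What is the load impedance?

Z_L = Z_0·(1 + Γ)/(1 − Γ) = 50·(0.406 − j0.264)/(1.59 + j0.264)

Z_L ≈ 11.1 − j10.1 Ω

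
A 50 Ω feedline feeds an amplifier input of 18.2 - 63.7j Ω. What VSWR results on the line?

VSWR ≈ 7.44

Γ = (Z_L − Z_0)/(Z_L + Z_0) = (-31.8 − j63.7)/(68.2 − j63.7)
|Γ| = 71.2/93.3 = 0.763
VSWR = (1 + |Γ|)/(1 − |Γ|) = 1.76/0.237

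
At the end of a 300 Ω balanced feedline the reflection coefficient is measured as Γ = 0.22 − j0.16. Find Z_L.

Z_L ≈ 438 − j151 Ω

Z_L = Z_0·(1 + Γ)/(1 − Γ) = 300·(1.22 − j0.16)/(0.78 + j0.16)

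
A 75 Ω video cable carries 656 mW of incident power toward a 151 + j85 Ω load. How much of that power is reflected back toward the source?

P_reflected ≈ 146 mW

|Γ| = |(76 + j85)/(226 + j85)| = 0.472
|Γ|² = 0.223
P_refl = |Γ|²·P_inc = 146 mW, P_del = (1 − |Γ|²)·P_inc = 510 mW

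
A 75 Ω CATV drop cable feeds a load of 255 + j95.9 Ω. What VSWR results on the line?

Γ = (Z_L − Z_0)/(Z_L + Z_0) = (180 + j95.9)/(330 + j95.9)
|Γ| = 204/344 = 0.593
VSWR = (1 + |Γ|)/(1 − |Γ|) = 1.59/0.407

VSWR ≈ 3.92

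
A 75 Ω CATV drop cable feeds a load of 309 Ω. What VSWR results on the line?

VSWR ≈ 4.12

Γ = (309 − 75)/(309 + 75) = 0.609
VSWR = (1 + 0.609)/(1 − 0.609)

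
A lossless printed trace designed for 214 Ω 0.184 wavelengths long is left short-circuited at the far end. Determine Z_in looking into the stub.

Z_in ≈ +j486 Ω

βl = 2π × 0.184 = 66.2°
tan(βl) = 2.27
For a short-circuited stub, Z_in = jZ_0·tan(βl)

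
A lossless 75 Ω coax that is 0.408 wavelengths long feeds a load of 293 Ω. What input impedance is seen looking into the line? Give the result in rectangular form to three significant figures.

βl = 2π × 0.408 = 147°
tan(βl) = tan(147°) = -0.652
Z_in = Z_0·(Z_L + jZ_0·tanβl)/(Z_0 + jZ_L·tanβl)
     = 75·(293 − j48.9)/(75 − j191)

Z_in ≈ 55.7 + j93.1 Ω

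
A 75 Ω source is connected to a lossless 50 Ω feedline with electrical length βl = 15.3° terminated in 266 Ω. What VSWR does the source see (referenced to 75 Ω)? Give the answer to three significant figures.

tan(βl) = 0.274
Z_in = Z_0·(Z_L + jZ_0·tanβl)/(Z_0 + jZ_L·tanβl) = 91.7 − j120 Ω
Γ_s = (Z_in − Z_s)/(Z_in + Z_s) = (16.7 − j120)/(167 − j120), |Γ_s| = 0.589
VSWR = (1 + |Γ_s|)/(1 − |Γ_s|)

VSWR ≈ 3.87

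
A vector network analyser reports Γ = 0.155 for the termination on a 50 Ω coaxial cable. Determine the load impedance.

Z_L ≈ 68.3 Ω

Z_L = Z_0·(1 + Γ)/(1 − Γ) = 50·(1.16)/(0.845)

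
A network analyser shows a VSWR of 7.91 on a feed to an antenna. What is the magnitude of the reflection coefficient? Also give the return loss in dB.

|Γ| ≈ 0.776; return loss ≈ 2.21 dB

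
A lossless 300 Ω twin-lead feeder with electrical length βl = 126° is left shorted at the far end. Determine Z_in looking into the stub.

tan(βl) = -1.38
For a shorted stub, Z_in = jZ_0·tan(βl)

Z_in ≈ −j413 Ω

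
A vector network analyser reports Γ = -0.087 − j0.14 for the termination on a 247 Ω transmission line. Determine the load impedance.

Z_L = Z_0·(1 + Γ)/(1 − Γ) = 247·(0.913 − j0.14)/(1.09 + j0.14)

Z_L ≈ 200 − j57.6 Ω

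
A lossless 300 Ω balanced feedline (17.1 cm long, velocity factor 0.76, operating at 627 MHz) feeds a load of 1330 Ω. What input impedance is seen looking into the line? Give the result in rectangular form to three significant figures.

λ = v/f = 0.76·c / 627 MHz = 0.364 m
βl = 2π·l/λ = 2π × 0.47 = 169°
tan(βl) = tan(169°) = -0.189
Z_in = Z_0·(Z_L + jZ_0·tanβl)/(Z_0 + jZ_L·tanβl)
     = 300·(1330 − j56.7)/(300 − j252)

Z_in ≈ 809 + j621 Ω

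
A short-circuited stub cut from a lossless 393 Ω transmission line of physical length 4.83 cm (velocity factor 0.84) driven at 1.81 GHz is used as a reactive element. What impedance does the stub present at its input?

λ = v/f = 0.84·c / 1.81 GHz = 0.139 m
βl = 2π·l/λ = 2π × 0.347 = 125°
tan(βl) = -1.43
For a short-circuited stub, Z_in = jZ_0·tan(βl)

Z_in ≈ −j564 Ω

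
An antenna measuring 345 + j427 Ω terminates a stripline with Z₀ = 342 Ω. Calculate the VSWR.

Γ = (Z_L − Z_0)/(Z_L + Z_0) = (3 + j427)/(687 + j427)
|Γ| = 427/809 = 0.528
VSWR = (1 + |Γ|)/(1 − |Γ|) = 1.53/0.472

VSWR ≈ 3.24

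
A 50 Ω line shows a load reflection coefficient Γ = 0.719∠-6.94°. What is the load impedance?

Z_L ≈ 270 − j97.1 Ω

Z_L = Z_0·(1 + Γ)/(1 − Γ) = 50·(1.71 − j0.0869)/(0.286 + j0.0869)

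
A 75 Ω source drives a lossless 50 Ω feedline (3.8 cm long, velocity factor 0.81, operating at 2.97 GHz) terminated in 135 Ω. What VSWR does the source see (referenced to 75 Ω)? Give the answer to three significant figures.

λ = v/f = 0.81·c / 2.97 GHz = 0.0818 m
βl = 2π·l/λ = 2π × 0.464 = 167°
tan(βl) = -0.227
Z_in = Z_0·(Z_L + jZ_0·tanβl)/(Z_0 + jZ_L·tanβl) = 103 + j51.9 Ω
Γ_s = (Z_in − Z_s)/(Z_in + Z_s) = (28.2 + j51.9)/(178 + j51.9), |Γ_s| = 0.318
VSWR = (1 + |Γ_s|)/(1 − |Γ_s|)

VSWR ≈ 1.93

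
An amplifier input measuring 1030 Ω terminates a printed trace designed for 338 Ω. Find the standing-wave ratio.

For a purely resistive load, VSWR = R_L/Z_0 or Z_0/R_L (whichever > 1) = 1030/338

VSWR ≈ 3.05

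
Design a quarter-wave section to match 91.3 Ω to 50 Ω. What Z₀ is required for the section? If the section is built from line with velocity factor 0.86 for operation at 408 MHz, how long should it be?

Z_qwt = √(Z_0·R_L) = √(50 × 91.3) = √4565
λ = 0.86·c/f = 0.632 m, so l = λ/4 = 0.158 m

Z_qwt ≈ 67.6 Ω; length ≈ 15.8 cm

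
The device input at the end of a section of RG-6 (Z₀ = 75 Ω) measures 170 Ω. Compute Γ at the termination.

Γ = 0.388

Γ = (Z_L − Z_0)/(Z_L + Z_0) = (170 − 75)/(170 + 75) = 95/245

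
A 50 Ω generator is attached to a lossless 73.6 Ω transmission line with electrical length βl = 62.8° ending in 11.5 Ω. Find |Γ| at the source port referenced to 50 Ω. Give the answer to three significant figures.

|Γ| ≈ 0.787

tan(βl) = 1.95
Z_in = Z_0·(Z_L + jZ_0·tanβl)/(Z_0 + jZ_L·tanβl) = 50.4 + j128 Ω
Γ_s = (Z_in − Z_s)/(Z_in + Z_s) = (0.383 + j128)/(100 + j128), |Γ_s| = 0.787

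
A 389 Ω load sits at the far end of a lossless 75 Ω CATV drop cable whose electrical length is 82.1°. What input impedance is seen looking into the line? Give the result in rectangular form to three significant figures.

tan(βl) = tan(82.1°) = 7.21
Z_in = Z_0·(Z_L + jZ_0·tanβl)/(Z_0 + jZ_L·tanβl)
     = 75·(389 + j540)/(75 + j2800)

Z_in ≈ 14.7 − j10 Ω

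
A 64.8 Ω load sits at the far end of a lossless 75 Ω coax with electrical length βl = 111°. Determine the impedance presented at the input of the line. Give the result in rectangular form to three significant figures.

tan(βl) = tan(111°) = -2.61
Z_in = Z_0·(Z_L + jZ_0·tanβl)/(Z_0 + jZ_L·tanβl)
     = 75·(64.8 − j195)/(75 − j169)

Z_in ≈ 83.2 − j8.17 Ω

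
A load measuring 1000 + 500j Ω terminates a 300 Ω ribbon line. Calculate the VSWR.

Γ = (Z_L − Z_0)/(Z_L + Z_0) = (700 + j500)/(1300 + j500)
|Γ| = 860/1390 = 0.618
VSWR = (1 + |Γ|)/(1 − |Γ|) = 1.62/0.382

VSWR ≈ 4.23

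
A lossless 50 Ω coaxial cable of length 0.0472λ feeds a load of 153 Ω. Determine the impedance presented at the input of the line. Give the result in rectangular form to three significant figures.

Z_in ≈ 89.3 − j68.2 Ω

βl = 2π × 0.0472 = 17°
tan(βl) = tan(17°) = 0.306
Z_in = Z_0·(Z_L + jZ_0·tanβl)/(Z_0 + jZ_L·tanβl)
     = 50·(153 + j15.3)/(50 + j46.8)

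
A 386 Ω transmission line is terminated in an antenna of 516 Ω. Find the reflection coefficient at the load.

Γ = 0.144

Γ = (Z_L − Z_0)/(Z_L + Z_0) = (516 − 386)/(516 + 386) = 130/902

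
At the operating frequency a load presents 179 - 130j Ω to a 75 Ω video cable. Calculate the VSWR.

VSWR ≈ 3.8

Γ = (Z_L − Z_0)/(Z_L + Z_0) = (104 − j130)/(254 − j130)
|Γ| = 166/285 = 0.583
VSWR = (1 + |Γ|)/(1 − |Γ|) = 1.58/0.417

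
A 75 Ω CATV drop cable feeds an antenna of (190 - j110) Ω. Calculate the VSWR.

VSWR ≈ 3.49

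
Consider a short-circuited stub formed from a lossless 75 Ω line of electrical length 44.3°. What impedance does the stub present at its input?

tan(βl) = 0.976
For a short-circuited stub, Z_in = jZ_0·tan(βl)

Z_in ≈ +j73.2 Ω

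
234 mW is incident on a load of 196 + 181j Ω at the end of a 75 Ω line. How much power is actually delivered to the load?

|Γ| = |(121 + j181)/(271 + j181)| = 0.668
|Γ|² = 0.446
P_refl = |Γ|²·P_inc = 104 mW, P_del = (1 − |Γ|²)·P_inc = 130 mW

P_delivered ≈ 130 mW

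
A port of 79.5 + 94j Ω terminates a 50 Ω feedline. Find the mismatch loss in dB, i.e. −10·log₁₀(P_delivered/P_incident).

Γ = (29.5 + j94)/(129.5 + j94), |Γ| = 0.616
|Γ|² = 0.379, so P_del/P_inc = 1 − |Γ|² = 0.621
ML = −10·log₁₀(1 − |Γ|²)

mismatch loss ≈ 2.07 dB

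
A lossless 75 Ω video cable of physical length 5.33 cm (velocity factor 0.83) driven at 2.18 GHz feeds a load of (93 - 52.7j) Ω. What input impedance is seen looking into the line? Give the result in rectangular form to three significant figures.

λ = v/f = 0.83·c / 2.18 GHz = 0.114 m
βl = 2π·l/λ = 2π × 0.467 = 168°
tan(βl) = tan(168°) = -0.213
Z_in = Z_0·(Z_L + jZ_0·tanβl)/(Z_0 + jZ_L·tanβl)
     = 75·(93 − j68.7)/(63.8 − j19.8)

Z_in ≈ 123 − j42.7 Ω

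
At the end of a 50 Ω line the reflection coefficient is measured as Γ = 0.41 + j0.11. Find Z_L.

Z_L = Z_0·(1 + Γ)/(1 − Γ) = 50·(1.41 + j0.11)/(0.59 − j0.11)

Z_L ≈ 114 + j30.5 Ω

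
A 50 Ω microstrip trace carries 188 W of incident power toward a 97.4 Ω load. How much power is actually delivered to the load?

Γ = (97.4 − 50)/(97.4 + 50) = 0.322
|Γ|² = 0.103
P_refl = |Γ|²·P_inc = 19.4 W, P_del = (1 − |Γ|²)·P_inc = 169 W

P_delivered ≈ 169 W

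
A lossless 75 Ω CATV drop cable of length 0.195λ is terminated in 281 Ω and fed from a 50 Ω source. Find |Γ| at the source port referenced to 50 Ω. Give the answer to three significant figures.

βl = 2π × 0.195 = 70.2°
tan(βl) = 2.78
Z_in = Z_0·(Z_L + jZ_0·tanβl)/(Z_0 + jZ_L·tanβl) = 22.4 − j24.8 Ω
Γ_s = (Z_in − Z_s)/(Z_in + Z_s) = (-27.6 − j24.8)/(72.4 − j24.8), |Γ_s| = 0.485

|Γ| ≈ 0.485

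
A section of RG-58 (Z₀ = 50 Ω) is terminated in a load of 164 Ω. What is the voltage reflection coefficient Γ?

Γ = 0.533

Γ = (Z_L − Z_0)/(Z_L + Z_0) = (164 − 50)/(164 + 50) = 114/214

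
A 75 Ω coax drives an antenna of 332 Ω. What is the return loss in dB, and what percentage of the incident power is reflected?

RL ≈ 3.99 dB; 39.9% of incident power reflected

Γ = (332 − 75)/(332 + 75) = 0.631
RL = −20·log₁₀(0.631) = 3.99 dB
P_refl/P_inc = |Γ|² = 0.399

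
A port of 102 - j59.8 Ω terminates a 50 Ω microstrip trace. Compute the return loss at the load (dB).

Γ = (52 − j59.8)/(152 − j59.8), |Γ| = 0.485
RL = −20·log₁₀|Γ| = −20·log₁₀(0.485)

RL ≈ 6.28 dB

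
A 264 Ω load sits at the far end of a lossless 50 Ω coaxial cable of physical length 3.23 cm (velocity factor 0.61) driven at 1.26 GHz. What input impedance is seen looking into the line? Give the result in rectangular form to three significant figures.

λ = v/f = 0.61·c / 1.26 GHz = 0.145 m
βl = 2π·l/λ = 2π × 0.222 = 80.1°
tan(βl) = tan(80.1°) = 5.71
Z_in = Z_0·(Z_L + jZ_0·tanβl)/(Z_0 + jZ_L·tanβl)
     = 50·(264 + j285)/(50 + j1510)

Z_in ≈ 9.75 − j8.44 Ω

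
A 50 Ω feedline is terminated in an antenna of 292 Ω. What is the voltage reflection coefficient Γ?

Γ = (Z_L − Z_0)/(Z_L + Z_0) = (292 − 50)/(292 + 50) = 242/342

Γ = 0.708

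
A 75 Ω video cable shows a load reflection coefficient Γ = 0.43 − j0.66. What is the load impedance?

Z_L ≈ 37.4 − j130 Ω

Z_L = Z_0·(1 + Γ)/(1 − Γ) = 75·(1.43 − j0.66)/(0.57 + j0.66)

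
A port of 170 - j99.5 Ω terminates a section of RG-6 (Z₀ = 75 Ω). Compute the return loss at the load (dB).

Γ = (95 − j99.5)/(245 − j99.5), |Γ| = 0.52
RL = −20·log₁₀|Γ| = −20·log₁₀(0.52)

RL ≈ 5.68 dB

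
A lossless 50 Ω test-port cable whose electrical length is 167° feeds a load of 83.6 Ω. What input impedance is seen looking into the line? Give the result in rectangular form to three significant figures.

Z_in ≈ 76.6 + j18 Ω

tan(βl) = tan(167°) = -0.231
Z_in = Z_0·(Z_L + jZ_0·tanβl)/(Z_0 + jZ_L·tanβl)
     = 50·(83.6 − j11.5)/(50 − j19.3)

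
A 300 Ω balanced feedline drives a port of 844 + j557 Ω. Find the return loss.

Γ = (544 + j557)/(1144 + j557), |Γ| = 0.612
RL = −20·log₁₀|Γ| = −20·log₁₀(0.612)

RL ≈ 4.27 dB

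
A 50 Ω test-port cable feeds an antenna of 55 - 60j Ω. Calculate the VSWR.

VSWR ≈ 2.98

Γ = (Z_L − Z_0)/(Z_L + Z_0) = (5 − j60)/(105 − j60)
|Γ| = 60.2/121 = 0.498
VSWR = (1 + |Γ|)/(1 − |Γ|) = 1.5/0.502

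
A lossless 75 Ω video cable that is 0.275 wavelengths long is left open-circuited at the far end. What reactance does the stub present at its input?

βl = 2π × 0.275 = 99°
tan(βl) = -6.31
For an open-circuited stub, Z_in = −jZ_0·cot(βl) = −jZ_0/tan(βl)

X_in ≈ 11.9 Ω (inductive)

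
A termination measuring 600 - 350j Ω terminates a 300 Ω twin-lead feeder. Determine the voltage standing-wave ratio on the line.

Γ = (Z_L − Z_0)/(Z_L + Z_0) = (300 − j350)/(900 − j350)
|Γ| = 461/966 = 0.477
VSWR = (1 + |Γ|)/(1 − |Γ|) = 1.48/0.523

VSWR ≈ 2.83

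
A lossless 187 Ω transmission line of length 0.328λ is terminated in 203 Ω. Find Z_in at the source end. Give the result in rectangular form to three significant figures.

βl = 2π × 0.328 = 118°
tan(βl) = tan(118°) = -1.87
Z_in = Z_0·(Z_L + jZ_0·tanβl)/(Z_0 + jZ_L·tanβl)
     = 187·(203 − j351)/(187 − j381)

Z_in ≈ 178 + j12.2 Ω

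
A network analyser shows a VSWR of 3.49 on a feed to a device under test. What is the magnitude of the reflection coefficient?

|Γ| = (S − 1)/(S + 1) = (3.49 − 1)/(3.49 + 1) = 2.49/4.49

|Γ| ≈ 0.555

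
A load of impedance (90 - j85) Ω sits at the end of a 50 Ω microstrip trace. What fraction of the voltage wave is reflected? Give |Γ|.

|Γ| ≈ 0.574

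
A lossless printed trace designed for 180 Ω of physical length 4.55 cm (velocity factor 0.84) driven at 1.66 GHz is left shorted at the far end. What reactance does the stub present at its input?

X_in ≈ -557 Ω (capacitive)

λ = v/f = 0.84·c / 1.66 GHz = 0.152 m
βl = 2π·l/λ = 2π × 0.3 = 108°
tan(βl) = -3.1
For a shorted stub, Z_in = jZ_0·tan(βl)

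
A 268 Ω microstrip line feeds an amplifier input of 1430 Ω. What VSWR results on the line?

VSWR ≈ 5.34

For a purely resistive load, VSWR = R_L/Z_0 or Z_0/R_L (whichever > 1) = 1430/268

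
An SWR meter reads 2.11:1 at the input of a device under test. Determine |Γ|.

|Γ| = (S − 1)/(S + 1) = (2.11 − 1)/(2.11 + 1) = 1.11/3.11

|Γ| ≈ 0.357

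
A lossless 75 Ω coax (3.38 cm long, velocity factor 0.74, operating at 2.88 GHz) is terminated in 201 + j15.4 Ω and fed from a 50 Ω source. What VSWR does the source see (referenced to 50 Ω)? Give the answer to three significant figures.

λ = v/f = 0.74·c / 2.88 GHz = 0.0771 m
βl = 2π·l/λ = 2π × 0.438 = 158°
tan(βl) = -0.407
Z_in = Z_0·(Z_L + jZ_0·tanβl)/(Z_0 + jZ_L·tanβl) = 99.1 + j85.8 Ω
Γ_s = (Z_in − Z_s)/(Z_in + Z_s) = (49.1 + j85.8)/(149 + j85.8), |Γ_s| = 0.575
VSWR = (1 + |Γ_s|)/(1 − |Γ_s|)

VSWR ≈ 3.7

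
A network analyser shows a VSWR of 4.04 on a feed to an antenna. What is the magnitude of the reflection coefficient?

|Γ| = (S − 1)/(S + 1) = (4.04 − 1)/(4.04 + 1) = 3.04/5.04

|Γ| ≈ 0.603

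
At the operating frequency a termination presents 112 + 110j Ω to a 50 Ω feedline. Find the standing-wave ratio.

VSWR ≈ 4.63

Γ = (Z_L − Z_0)/(Z_L + Z_0) = (62 + j110)/(162 + j110)
|Γ| = 126/196 = 0.645
VSWR = (1 + |Γ|)/(1 − |Γ|) = 1.64/0.355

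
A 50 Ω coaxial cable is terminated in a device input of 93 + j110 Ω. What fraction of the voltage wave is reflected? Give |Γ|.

|Γ| ≈ 0.655

Γ = (Z_L − Z_0)/(Z_L + Z_0) = (43 + j110)/(143 + j110)
|Γ| = 118/180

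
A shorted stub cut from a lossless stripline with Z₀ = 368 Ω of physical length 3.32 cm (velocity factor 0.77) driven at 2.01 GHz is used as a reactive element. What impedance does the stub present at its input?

λ = v/f = 0.77·c / 2.01 GHz = 0.115 m
βl = 2π·l/λ = 2π × 0.289 = 104°
tan(βl) = -4.01
For a shorted stub, Z_in = jZ_0·tan(βl)

Z_in ≈ −j1480 Ω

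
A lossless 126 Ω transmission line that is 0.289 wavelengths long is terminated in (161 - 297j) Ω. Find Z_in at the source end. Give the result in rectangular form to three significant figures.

Z_in ≈ 28.2 + j78 Ω

βl = 2π × 0.289 = 104°
tan(βl) = tan(104°) = -4
Z_in = Z_0·(Z_L + jZ_0·tanβl)/(Z_0 + jZ_L·tanβl)
     = 126·(161 − j801)/(-1060 − j644)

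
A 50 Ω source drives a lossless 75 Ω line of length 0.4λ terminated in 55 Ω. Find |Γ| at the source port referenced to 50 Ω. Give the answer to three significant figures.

βl = 2π × 0.4 = 144°
tan(βl) = -0.727
Z_in = Z_0·(Z_L + jZ_0·tanβl)/(Z_0 + jZ_L·tanβl) = 65.5 − j19.6 Ω
Γ_s = (Z_in − Z_s)/(Z_in + Z_s) = (15.5 − j19.6)/(115 − j19.6), |Γ_s| = 0.213

|Γ| ≈ 0.213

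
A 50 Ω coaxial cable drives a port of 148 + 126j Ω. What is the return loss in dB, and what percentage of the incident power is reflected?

RL ≈ 3.35 dB; 46.3% of incident power reflected

Γ = (98 + j126)/(198 + j126), |Γ| = 0.68
RL = −20·log₁₀(0.68) = 3.35 dB
P_refl/P_inc = |Γ|² = 0.463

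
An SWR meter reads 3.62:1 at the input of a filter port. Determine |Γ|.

|Γ| = (S − 1)/(S + 1) = (3.62 − 1)/(3.62 + 1) = 2.62/4.62

|Γ| ≈ 0.567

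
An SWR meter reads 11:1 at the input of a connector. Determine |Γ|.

|Γ| ≈ 0.833

|Γ| = (S − 1)/(S + 1) = (11 − 1)/(11 + 1) = 10/12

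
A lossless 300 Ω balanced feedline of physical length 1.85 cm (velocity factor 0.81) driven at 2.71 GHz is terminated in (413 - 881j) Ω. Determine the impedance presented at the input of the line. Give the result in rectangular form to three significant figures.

Z_in ≈ 36.4 + j0.574 Ω

λ = v/f = 0.81·c / 2.71 GHz = 0.0897 m
βl = 2π·l/λ = 2π × 0.206 = 74.3°
tan(βl) = tan(74.3°) = 3.55
Z_in = Z_0·(Z_L + jZ_0·tanβl)/(Z_0 + jZ_L·tanβl)
     = 300·(413 + j184)/(3430 + j1470)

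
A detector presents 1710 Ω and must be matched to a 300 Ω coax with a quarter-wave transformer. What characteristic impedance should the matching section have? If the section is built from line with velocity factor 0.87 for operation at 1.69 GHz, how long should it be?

Z_qwt = √(Z_0·R_L) = √(300 × 1710) = √513000
λ = 0.87·c/f = 0.154 m, so l = λ/4 = 0.0386 m

Z_qwt ≈ 716 Ω; length ≈ 3.86 cm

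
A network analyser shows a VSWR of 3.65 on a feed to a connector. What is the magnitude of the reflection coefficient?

|Γ| ≈ 0.57

|Γ| = (S − 1)/(S + 1) = (3.65 − 1)/(3.65 + 1) = 2.65/4.65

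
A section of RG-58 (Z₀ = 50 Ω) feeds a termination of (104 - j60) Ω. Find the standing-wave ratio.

VSWR ≈ 2.91

Γ = (Z_L − Z_0)/(Z_L + Z_0) = (54 − j60)/(154 − j60)
|Γ| = 80.7/165 = 0.488
VSWR = (1 + |Γ|)/(1 − |Γ|) = 1.49/0.512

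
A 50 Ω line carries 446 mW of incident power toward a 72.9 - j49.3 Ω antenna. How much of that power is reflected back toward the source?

|Γ| = |(22.9 − j49.3)/(122.9 − j49.3)| = 0.411
|Γ|² = 0.169
P_refl = |Γ|²·P_inc = 75.2 mW, P_del = (1 − |Γ|²)·P_inc = 371 mW

P_reflected ≈ 75.2 mW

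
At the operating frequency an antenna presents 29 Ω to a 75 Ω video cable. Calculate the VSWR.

VSWR ≈ 2.59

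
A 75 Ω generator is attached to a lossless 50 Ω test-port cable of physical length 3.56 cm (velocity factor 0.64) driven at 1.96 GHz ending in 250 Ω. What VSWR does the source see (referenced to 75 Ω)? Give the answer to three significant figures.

VSWR ≈ 5.75

λ = v/f = 0.64·c / 1.96 GHz = 0.098 m
βl = 2π·l/λ = 2π × 0.363 = 131°
tan(βl) = -1.16
Z_in = Z_0·(Z_L + jZ_0·tanβl)/(Z_0 + jZ_L·tanβl) = 17 + j40.3 Ω
Γ_s = (Z_in − Z_s)/(Z_in + Z_s) = (-58 + j40.3)/(92 + j40.3), |Γ_s| = 0.704
VSWR = (1 + |Γ_s|)/(1 − |Γ_s|)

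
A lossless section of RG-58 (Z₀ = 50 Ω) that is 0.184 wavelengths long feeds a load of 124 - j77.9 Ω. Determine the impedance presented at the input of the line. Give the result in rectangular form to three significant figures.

βl = 2π × 0.184 = 66.2°
tan(βl) = tan(66.2°) = 2.27
Z_in = Z_0·(Z_L + jZ_0·tanβl)/(Z_0 + jZ_L·tanβl)
     = 50·(124 + j35.7)/(227 + j282)

Z_in ≈ 14.6 − j10.3 Ω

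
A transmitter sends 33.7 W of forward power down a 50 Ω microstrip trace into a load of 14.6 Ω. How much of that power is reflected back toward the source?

P_reflected ≈ 10.1 W

Γ = (14.6 − 50)/(14.6 + 50) = -0.548
|Γ|² = 0.3
P_refl = |Γ|²·P_inc = 10.1 W, P_del = (1 − |Γ|²)·P_inc = 23.6 W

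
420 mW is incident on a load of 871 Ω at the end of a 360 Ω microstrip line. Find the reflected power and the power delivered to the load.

Γ = (871 − 360)/(871 + 360) = 0.415
|Γ|² = 0.172
P_refl = |Γ|²·P_inc = 72.4 mW, P_del = (1 − |Γ|²)·P_inc = 348 mW

P_reflected ≈ 72.4 mW; P_delivered ≈ 348 mW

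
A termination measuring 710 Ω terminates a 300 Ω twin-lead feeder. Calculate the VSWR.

VSWR ≈ 2.37

Γ = (710 − 300)/(710 + 300) = 0.406
VSWR = (1 + 0.406)/(1 − 0.406)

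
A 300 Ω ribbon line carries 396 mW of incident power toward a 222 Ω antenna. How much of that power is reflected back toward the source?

P_reflected ≈ 8.84 mW

Γ = (222 − 300)/(222 + 300) = -0.149
|Γ|² = 0.0223
P_refl = |Γ|²·P_inc = 8.84 mW, P_del = (1 − |Γ|²)·P_inc = 387 mW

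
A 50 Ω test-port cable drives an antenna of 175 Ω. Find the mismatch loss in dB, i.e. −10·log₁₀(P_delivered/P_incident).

Γ = (175 − 50)/(175 + 50) = 0.556
|Γ|² = 0.309, so P_del/P_inc = 1 − |Γ|² = 0.691
ML = −10·log₁₀(1 − |Γ|²)

mismatch loss ≈ 1.6 dB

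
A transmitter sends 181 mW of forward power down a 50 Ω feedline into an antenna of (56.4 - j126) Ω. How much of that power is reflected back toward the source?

|Γ| = |(6.4 − j126)/(106.4 − j126)| = 0.765
|Γ|² = 0.585
P_refl = |Γ|²·P_inc = 106 mW, P_del = (1 − |Γ|²)·P_inc = 75.1 mW

P_reflected ≈ 106 mW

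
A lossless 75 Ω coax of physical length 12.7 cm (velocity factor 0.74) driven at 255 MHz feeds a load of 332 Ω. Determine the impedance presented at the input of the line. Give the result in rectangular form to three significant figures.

Z_in ≈ 26.1 − j53 Ω

λ = v/f = 0.74·c / 255 MHz = 0.871 m
βl = 2π·l/λ = 2π × 0.146 = 52.5°
tan(βl) = tan(52.5°) = 1.3
Z_in = Z_0·(Z_L + jZ_0·tanβl)/(Z_0 + jZ_L·tanβl)
     = 75·(332 + j97.8)/(75 + j433)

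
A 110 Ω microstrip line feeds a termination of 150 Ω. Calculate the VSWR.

For a purely resistive load, VSWR = R_L/Z_0 or Z_0/R_L (whichever > 1) = 150/110

VSWR ≈ 1.36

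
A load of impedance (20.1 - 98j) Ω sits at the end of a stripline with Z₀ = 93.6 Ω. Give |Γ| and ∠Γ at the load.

Γ = (Z_L − Z_0)/(Z_L + Z_0) = (-73.5 − j98)/(113.7 − j98)
|Γ| = 122/150 = 0.816

Γ ≈ 0.816 ∠ -86.1°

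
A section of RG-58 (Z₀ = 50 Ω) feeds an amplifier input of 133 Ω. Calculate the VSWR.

VSWR ≈ 2.66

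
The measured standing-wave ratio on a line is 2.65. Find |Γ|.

|Γ| ≈ 0.452

|Γ| = (S − 1)/(S + 1) = (2.65 − 1)/(2.65 + 1) = 1.65/3.65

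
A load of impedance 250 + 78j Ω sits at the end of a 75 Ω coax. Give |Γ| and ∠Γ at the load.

Γ = (Z_L − Z_0)/(Z_L + Z_0) = (175 + j78)/(325 + j78)
|Γ| = 192/334 = 0.573

Γ ≈ 0.573 ∠ 10.5°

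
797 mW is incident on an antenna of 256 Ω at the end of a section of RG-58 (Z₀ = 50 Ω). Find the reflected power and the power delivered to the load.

P_reflected ≈ 361 mW; P_delivered ≈ 436 mW

Γ = (256 − 50)/(256 + 50) = 0.673
|Γ|² = 0.453
P_refl = |Γ|²·P_inc = 361 mW, P_del = (1 − |Γ|²)·P_inc = 436 mW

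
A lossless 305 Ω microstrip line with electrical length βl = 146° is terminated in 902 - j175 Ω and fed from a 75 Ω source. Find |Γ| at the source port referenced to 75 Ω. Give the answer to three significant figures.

|Γ| ≈ 0.816

tan(βl) = -0.675
Z_in = Z_0·(Z_L + jZ_0·tanβl)/(Z_0 + jZ_L·tanβl) = 301 + j360 Ω
Γ_s = (Z_in − Z_s)/(Z_in + Z_s) = (226 + j360)/(376 + j360), |Γ_s| = 0.816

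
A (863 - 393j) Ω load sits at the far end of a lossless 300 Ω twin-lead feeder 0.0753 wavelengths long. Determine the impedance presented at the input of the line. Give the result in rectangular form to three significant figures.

Z_in ≈ 220 − j337 Ω

βl = 2π × 0.0753 = 27.1°
tan(βl) = tan(27.1°) = 0.512
Z_in = Z_0·(Z_L + jZ_0·tanβl)/(Z_0 + jZ_L·tanβl)
     = 300·(863 − j239)/(501 + j442)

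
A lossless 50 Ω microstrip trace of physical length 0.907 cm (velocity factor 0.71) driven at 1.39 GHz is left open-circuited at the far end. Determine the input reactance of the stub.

λ = v/f = 0.71·c / 1.39 GHz = 0.153 m
βl = 2π·l/λ = 2π × 0.0592 = 21.3°
tan(βl) = 0.39
For an open-circuited stub, Z_in = −jZ_0·cot(βl) = −jZ_0/tan(βl)

X_in ≈ -128 Ω (capacitive)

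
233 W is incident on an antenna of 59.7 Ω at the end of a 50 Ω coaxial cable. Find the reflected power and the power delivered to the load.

Γ = (59.7 − 50)/(59.7 + 50) = 0.0884
|Γ|² = 0.00782
P_refl = |Γ|²·P_inc = 1.82 W, P_del = (1 − |Γ|²)·P_inc = 231 W

P_reflected ≈ 1.82 W; P_delivered ≈ 231 W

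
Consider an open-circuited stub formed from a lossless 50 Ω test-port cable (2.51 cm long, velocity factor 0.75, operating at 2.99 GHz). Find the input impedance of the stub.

λ = v/f = 0.75·c / 2.99 GHz = 0.0753 m
βl = 2π·l/λ = 2π × 0.334 = 120°
tan(βl) = -1.73
For an open-circuited stub, Z_in = −jZ_0·cot(βl) = −jZ_0/tan(βl)

Z_in ≈ +j29 Ω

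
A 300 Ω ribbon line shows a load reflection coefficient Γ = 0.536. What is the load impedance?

Z_L = Z_0·(1 + Γ)/(1 − Γ) = 300·(1.54)/(0.464)

Z_L ≈ 993 Ω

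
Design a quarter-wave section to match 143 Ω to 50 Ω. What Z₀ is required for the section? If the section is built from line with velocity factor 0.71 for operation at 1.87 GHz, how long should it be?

Z_qwt ≈ 84.6 Ω; length ≈ 2.85 cm

Z_qwt = √(Z_0·R_L) = √(50 × 143) = √7150
λ = 0.71·c/f = 0.114 m, so l = λ/4 = 0.0285 m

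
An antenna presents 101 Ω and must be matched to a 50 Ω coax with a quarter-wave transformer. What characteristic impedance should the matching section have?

Z_qwt ≈ 71.1 Ω

Z_qwt = √(Z_0·R_L) = √(50 × 101) = √5050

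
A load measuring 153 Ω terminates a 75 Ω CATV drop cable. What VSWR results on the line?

VSWR ≈ 2.04

Γ = (153 − 75)/(153 + 75) = 0.342
VSWR = (1 + 0.342)/(1 − 0.342)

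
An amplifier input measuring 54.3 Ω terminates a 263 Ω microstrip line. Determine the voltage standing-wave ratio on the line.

Γ = (54.3 − 263)/(54.3 + 263) = -0.658
VSWR = (1 + 0.658)/(1 − 0.658)

VSWR ≈ 4.84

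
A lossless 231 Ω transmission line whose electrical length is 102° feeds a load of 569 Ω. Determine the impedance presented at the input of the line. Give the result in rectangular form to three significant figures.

Z_in ≈ 97.3 + j40.7 Ω

tan(βl) = tan(102°) = -4.7
Z_in = Z_0·(Z_L + jZ_0·tanβl)/(Z_0 + jZ_L·tanβl)
     = 231·(569 − j1090)/(231 − j2680)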